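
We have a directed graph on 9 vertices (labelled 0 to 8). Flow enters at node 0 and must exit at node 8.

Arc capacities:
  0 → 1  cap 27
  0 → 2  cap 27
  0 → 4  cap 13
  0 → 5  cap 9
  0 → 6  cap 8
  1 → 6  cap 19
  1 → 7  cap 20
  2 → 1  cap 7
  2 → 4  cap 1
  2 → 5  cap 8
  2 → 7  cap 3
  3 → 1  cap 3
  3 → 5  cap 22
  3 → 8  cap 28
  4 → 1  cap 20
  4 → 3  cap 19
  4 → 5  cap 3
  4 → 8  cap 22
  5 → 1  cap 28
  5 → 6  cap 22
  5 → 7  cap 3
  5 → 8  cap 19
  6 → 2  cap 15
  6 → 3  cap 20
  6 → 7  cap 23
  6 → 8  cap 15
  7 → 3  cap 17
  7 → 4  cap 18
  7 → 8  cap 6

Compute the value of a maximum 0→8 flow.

Maximum flow value: 76

augment #1: 0→4→8 bottleneck 13, total now 13
augment #2: 0→5→8 bottleneck 9, total now 22
augment #3: 0→6→8 bottleneck 8, total now 30
augment #4: 0→1→6→8 bottleneck 7, total now 37
augment #5: 0→1→7→8 bottleneck 6, total now 43
augment #6: 0→2→4→8 bottleneck 1, total now 44
augment #7: 0→2→5→8 bottleneck 8, total now 52
augment #8: 0→1→6→3→8 bottleneck 12, total now 64
augment #9: 0→1→7→3→8 bottleneck 2, total now 66
augment #10: 0→2→7→3→8 bottleneck 3, total now 69
augment #11: 0→2→1→7→3→8 bottleneck 7, total now 76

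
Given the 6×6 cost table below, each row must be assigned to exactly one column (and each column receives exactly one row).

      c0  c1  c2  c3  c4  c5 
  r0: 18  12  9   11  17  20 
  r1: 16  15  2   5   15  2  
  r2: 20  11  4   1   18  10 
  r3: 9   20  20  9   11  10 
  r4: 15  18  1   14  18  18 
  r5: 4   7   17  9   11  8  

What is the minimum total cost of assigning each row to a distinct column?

Minimum assignment cost: 31

optimal assignment: row0→col1 (cost 12), row1→col5 (cost 2), row2→col3 (cost 1), row3→col4 (cost 11), row4→col2 (cost 1), row5→col0 (cost 4)
total = 12 + 2 + 1 + 11 + 1 + 4 = 31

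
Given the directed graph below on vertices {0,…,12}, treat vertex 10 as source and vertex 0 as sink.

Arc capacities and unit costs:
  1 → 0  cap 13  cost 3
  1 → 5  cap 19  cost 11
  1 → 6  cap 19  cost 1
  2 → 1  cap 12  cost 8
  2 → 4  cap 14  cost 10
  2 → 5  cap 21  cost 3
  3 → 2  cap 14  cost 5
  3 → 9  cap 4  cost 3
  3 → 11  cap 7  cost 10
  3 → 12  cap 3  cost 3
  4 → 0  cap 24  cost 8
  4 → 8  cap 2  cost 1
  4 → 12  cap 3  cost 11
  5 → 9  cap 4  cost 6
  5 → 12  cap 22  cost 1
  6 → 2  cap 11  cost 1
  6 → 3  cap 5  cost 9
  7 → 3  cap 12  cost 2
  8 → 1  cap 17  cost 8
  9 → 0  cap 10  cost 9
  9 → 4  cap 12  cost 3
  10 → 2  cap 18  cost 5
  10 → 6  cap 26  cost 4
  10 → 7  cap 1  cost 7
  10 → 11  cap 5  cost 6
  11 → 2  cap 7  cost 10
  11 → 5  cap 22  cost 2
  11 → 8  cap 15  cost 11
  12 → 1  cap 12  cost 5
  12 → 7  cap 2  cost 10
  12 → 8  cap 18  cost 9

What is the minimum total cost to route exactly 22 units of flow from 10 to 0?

shortest-cost path #1: 10→2→1→0 push 12 @ unit cost 16 (adds 192)
shortest-cost path #2: 10→11→5→12→1→0 push 1 @ unit cost 17 (adds 17)
shortest-cost path #3: 10→7→3→9→0 push 1 @ unit cost 21 (adds 21)
shortest-cost path #4: 10→2→4→0 push 6 @ unit cost 23 (adds 138)
shortest-cost path #5: 10→11→5→9→0 push 2 @ unit cost 23 (adds 46)
total cost = 414

Minimum cost for 22 units: 414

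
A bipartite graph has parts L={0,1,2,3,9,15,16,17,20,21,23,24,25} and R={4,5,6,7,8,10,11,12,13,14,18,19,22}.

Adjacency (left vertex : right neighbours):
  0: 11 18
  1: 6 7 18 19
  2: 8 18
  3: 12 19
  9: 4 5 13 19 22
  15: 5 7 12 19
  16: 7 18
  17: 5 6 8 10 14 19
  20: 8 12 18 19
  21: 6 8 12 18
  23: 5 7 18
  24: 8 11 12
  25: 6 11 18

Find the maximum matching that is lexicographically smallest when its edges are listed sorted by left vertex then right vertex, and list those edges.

Lex-smallest maximum matching: {(0,11), (1,6), (2,8), (3,12), (9,4), (15,5), (16,7), (17,10), (20,19), (21,18)}

|M| = 10 (so the lex-smallest maximum matching has 10 edges)
process left vertices in ascending order; for each, take the smallest-labelled available neighbour that still permits 10 edges overall, or leave it unmatched if none does
lex-smallest matching: {0-11, 1-6, 2-8, 3-12, 9-4, 15-5, 16-7, 17-10, 20-19, 21-18}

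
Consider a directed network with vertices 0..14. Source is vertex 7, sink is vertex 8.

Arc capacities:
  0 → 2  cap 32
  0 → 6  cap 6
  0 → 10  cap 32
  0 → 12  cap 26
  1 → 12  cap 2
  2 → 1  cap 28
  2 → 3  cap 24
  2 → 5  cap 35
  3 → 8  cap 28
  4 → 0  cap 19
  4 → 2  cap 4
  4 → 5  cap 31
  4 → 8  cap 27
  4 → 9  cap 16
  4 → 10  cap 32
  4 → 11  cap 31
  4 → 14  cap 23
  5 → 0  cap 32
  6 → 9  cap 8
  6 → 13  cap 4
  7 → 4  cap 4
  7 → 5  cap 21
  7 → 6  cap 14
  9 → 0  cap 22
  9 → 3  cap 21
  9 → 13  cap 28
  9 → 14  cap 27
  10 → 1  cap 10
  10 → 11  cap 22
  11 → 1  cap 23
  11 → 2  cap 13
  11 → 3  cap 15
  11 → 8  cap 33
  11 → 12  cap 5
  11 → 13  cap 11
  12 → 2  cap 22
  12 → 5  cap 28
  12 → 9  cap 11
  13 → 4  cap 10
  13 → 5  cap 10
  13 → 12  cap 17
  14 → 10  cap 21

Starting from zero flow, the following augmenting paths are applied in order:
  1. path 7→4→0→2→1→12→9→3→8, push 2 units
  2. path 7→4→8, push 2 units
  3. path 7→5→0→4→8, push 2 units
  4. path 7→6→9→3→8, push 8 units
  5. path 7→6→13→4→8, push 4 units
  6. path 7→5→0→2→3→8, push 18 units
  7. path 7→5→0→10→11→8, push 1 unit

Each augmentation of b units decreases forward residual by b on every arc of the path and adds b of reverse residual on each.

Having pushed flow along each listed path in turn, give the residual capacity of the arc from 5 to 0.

after path 1 (7→4→0→2→1→12→9→3→8, push 2): res(5,0)=32
after path 2 (7→4→8, push 2): res(5,0)=32
after path 3 (7→5→0→4→8, push 2): res(5,0)=30
after path 4 (7→6→9→3→8, push 8): res(5,0)=30
after path 5 (7→6→13→4→8, push 4): res(5,0)=30
after path 6 (7→5→0→2→3→8, push 18): res(5,0)=12
after path 7 (7→5→0→10→11→8, push 1): res(5,0)=11

Residual capacity of (5,0): 11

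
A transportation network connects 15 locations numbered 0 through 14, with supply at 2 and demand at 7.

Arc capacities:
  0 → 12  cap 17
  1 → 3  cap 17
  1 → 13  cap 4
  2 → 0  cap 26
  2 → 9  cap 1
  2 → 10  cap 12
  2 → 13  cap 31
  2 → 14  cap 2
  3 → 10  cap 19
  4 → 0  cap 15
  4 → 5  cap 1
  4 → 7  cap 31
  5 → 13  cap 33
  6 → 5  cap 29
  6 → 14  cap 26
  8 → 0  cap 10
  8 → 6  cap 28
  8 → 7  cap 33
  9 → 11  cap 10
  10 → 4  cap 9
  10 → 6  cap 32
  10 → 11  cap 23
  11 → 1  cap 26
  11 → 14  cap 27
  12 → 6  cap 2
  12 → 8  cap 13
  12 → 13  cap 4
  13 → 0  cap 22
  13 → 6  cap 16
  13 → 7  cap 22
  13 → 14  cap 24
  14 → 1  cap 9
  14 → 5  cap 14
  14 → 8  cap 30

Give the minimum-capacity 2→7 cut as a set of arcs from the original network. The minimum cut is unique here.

augment #1: 2→13→7 push 22
augment #2: 2→10→4→7 push 9
augment #3: 2→14→8→7 push 2
augment #4: 2→0→12→8→7 push 13
augment #5: 2→13→14→8→7 push 9
augment #6: 2→9→11→14→8→7 push 1
augment #7: 2→10→6→14→8→7 push 3
augment #8: 2→0→12→6→14→8→7 push 2
augment #9: 2→0→12→13→14→8→7 push 2
max flow = 63; residual-reachable set from 2 gives S-side
cut edges (S→T): {(0,12), (2,9), (2,10), (2,13), (2,14)} total cap 63

Min-cut arcs: {(0,12), (2,9), (2,10), (2,13), (2,14)} (total capacity 63)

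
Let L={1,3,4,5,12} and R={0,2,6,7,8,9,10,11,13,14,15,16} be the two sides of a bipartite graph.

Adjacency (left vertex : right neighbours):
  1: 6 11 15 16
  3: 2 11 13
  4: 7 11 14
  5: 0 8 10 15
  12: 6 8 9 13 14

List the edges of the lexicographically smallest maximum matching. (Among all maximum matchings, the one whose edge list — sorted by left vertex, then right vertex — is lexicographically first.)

|M| = 5 (so the lex-smallest maximum matching has 5 edges)
process left vertices in ascending order; for each, take the smallest-labelled available neighbour that still permits 5 edges overall, or leave it unmatched if none does
lex-smallest matching: {1-6, 3-2, 4-7, 5-0, 12-8}

Lex-smallest maximum matching: {(1,6), (3,2), (4,7), (5,0), (12,8)}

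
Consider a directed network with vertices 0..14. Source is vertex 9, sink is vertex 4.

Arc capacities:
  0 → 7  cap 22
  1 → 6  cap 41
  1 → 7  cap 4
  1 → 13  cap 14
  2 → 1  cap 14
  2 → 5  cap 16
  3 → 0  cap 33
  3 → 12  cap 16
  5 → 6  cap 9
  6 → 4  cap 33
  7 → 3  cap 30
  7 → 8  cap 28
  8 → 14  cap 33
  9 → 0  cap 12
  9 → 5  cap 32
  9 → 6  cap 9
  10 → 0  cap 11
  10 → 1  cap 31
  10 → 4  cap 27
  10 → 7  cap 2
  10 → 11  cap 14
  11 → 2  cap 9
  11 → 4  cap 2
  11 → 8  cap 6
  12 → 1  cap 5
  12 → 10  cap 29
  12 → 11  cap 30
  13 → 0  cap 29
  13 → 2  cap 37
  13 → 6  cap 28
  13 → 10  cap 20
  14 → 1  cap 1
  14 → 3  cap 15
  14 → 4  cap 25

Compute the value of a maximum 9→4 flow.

augment #1: 9→6→4 bottleneck 9, total now 9
augment #2: 9→5→6→4 bottleneck 9, total now 18
augment #3: 9→0→7→8→14→4 bottleneck 12, total now 30

Maximum flow value: 30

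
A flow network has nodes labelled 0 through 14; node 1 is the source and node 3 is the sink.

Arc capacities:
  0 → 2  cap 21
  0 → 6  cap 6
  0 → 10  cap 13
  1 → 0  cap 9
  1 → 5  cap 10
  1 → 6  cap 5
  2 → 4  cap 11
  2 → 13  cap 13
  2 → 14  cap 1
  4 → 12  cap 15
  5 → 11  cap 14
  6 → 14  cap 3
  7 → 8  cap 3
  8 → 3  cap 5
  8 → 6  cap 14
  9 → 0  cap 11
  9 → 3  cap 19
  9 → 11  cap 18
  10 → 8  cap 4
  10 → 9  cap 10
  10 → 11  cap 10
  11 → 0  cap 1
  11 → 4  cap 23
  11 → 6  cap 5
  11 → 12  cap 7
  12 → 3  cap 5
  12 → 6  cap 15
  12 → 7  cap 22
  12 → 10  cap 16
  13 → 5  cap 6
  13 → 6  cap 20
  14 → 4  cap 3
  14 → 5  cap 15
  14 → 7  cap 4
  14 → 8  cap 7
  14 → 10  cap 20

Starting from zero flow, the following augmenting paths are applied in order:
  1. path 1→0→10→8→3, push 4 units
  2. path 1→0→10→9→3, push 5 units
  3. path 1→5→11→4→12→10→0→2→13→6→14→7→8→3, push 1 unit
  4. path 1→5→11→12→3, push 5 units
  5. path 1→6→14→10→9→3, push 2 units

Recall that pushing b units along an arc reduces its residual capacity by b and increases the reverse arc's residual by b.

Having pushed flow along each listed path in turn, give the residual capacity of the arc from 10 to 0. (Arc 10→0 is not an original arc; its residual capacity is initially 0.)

after path 1 (1→0→10→8→3, push 4): res(10,0)=4
after path 2 (1→0→10→9→3, push 5): res(10,0)=9
after path 3 (1→5→11→4→12→10→0→2→13→6→14→7→8→3, push 1): res(10,0)=8
after path 4 (1→5→11→12→3, push 5): res(10,0)=8
after path 5 (1→6→14→10→9→3, push 2): res(10,0)=8

Residual capacity of (10,0): 8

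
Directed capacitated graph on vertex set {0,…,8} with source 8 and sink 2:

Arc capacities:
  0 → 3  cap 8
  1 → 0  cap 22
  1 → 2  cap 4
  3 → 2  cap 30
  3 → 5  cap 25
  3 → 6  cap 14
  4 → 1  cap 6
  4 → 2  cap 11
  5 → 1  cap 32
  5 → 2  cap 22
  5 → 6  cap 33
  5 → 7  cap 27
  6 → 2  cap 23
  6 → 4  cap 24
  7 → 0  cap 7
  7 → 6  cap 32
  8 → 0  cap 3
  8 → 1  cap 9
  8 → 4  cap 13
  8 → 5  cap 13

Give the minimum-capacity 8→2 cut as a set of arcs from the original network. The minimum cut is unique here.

Min-cut arcs: {(0,3), (1,2), (4,2), (8,5)} (total capacity 36)

augment #1: 8→1→2 push 4
augment #2: 8→4→2 push 11
augment #3: 8→5→2 push 13
augment #4: 8→0→3→2 push 3
augment #5: 8→1→0→3→2 push 5
max flow = 36; residual-reachable set from 8 gives S-side
cut edges (S→T): {(0,3), (1,2), (4,2), (8,5)} total cap 36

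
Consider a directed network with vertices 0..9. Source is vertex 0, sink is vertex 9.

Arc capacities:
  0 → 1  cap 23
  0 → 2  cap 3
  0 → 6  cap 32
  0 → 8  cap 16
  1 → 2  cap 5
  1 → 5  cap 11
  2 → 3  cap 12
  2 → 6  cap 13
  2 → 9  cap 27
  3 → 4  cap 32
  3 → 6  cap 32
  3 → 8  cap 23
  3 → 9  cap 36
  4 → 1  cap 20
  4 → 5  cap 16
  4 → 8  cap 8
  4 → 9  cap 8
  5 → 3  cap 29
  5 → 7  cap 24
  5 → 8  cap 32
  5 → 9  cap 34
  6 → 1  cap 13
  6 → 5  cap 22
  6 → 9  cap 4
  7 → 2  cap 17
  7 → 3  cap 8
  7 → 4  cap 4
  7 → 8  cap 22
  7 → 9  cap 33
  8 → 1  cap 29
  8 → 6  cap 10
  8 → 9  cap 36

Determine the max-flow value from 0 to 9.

augment #1: 0→2→9 bottleneck 3, total now 3
augment #2: 0→6→9 bottleneck 4, total now 7
augment #3: 0→8→9 bottleneck 16, total now 23
augment #4: 0→1→2→9 bottleneck 5, total now 28
augment #5: 0→1→5→9 bottleneck 11, total now 39
augment #6: 0→6→5→9 bottleneck 22, total now 61

Maximum flow value: 61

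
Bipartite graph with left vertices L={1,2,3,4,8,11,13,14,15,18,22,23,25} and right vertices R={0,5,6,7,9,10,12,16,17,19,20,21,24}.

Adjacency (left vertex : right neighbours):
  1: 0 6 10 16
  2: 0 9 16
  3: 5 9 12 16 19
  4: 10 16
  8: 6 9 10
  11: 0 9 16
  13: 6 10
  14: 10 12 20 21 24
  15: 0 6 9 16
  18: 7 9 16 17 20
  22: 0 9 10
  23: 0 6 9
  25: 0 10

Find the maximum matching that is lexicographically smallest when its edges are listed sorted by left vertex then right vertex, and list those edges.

|M| = 8 (so the lex-smallest maximum matching has 8 edges)
process left vertices in ascending order; for each, take the smallest-labelled available neighbour that still permits 8 edges overall, or leave it unmatched if none does
lex-smallest matching: {1-0, 2-9, 3-5, 4-10, 8-6, 11-16, 14-12, 18-7}

Lex-smallest maximum matching: {(1,0), (2,9), (3,5), (4,10), (8,6), (11,16), (14,12), (18,7)}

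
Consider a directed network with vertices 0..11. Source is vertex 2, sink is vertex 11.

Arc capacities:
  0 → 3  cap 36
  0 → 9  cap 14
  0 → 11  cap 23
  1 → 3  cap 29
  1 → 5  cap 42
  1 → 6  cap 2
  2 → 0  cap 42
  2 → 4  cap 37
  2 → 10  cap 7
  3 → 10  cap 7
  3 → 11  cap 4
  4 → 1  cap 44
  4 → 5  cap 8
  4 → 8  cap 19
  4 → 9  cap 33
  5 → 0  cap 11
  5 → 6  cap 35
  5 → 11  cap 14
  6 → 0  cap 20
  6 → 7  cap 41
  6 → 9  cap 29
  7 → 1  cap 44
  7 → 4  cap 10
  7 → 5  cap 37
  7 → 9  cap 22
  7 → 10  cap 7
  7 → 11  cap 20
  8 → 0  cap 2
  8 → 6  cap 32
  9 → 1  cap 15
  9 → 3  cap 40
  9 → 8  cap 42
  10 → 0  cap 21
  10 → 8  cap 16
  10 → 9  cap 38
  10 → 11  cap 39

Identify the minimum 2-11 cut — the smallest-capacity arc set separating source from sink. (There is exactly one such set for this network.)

augment #1: 2→0→11 push 23
augment #2: 2→10→11 push 7
augment #3: 2→0→3→11 push 4
augment #4: 2→4→5→11 push 8
augment #5: 2→0→3→10→11 push 7
augment #6: 2→4→1→5→11 push 6
augment #7: 2→4→1→6→7→11 push 2
augment #8: 2→4→8→6→7→11 push 18
augment #9: 2→4→8→6→7→10→11 push 1
augment #10: 2→0→9→8→6→7→10→11 push 6
max flow = 82; residual-reachable set from 2 gives S-side
cut edges (S→T): {(0,11), (2,10), (3,10), (3,11), (5,11), (7,10), (7,11)} total cap 82

Min-cut arcs: {(0,11), (2,10), (3,10), (3,11), (5,11), (7,10), (7,11)} (total capacity 82)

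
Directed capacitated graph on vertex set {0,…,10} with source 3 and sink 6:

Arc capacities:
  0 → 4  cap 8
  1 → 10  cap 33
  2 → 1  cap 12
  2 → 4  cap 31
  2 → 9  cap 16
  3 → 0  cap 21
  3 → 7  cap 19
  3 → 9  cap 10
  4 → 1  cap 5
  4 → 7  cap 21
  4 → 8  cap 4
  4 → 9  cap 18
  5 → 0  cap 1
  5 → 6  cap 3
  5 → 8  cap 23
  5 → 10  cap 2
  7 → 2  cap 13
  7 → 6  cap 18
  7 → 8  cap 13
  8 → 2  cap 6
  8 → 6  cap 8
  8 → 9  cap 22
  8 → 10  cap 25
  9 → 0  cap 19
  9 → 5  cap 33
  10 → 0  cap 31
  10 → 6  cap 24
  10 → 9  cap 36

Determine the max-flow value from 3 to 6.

augment #1: 3→7→6 bottleneck 18, total now 18
augment #2: 3→7→8→6 bottleneck 1, total now 19
augment #3: 3→9→5→6 bottleneck 3, total now 22
augment #4: 3→0→4→8→6 bottleneck 4, total now 26
augment #5: 3→9→5→8→6 bottleneck 3, total now 29
augment #6: 3→9→5→10→6 bottleneck 2, total now 31
augment #7: 3→0→4→1→10→6 bottleneck 4, total now 35
augment #8: 3→9→5→8→10→6 bottleneck 2, total now 37

Maximum flow value: 37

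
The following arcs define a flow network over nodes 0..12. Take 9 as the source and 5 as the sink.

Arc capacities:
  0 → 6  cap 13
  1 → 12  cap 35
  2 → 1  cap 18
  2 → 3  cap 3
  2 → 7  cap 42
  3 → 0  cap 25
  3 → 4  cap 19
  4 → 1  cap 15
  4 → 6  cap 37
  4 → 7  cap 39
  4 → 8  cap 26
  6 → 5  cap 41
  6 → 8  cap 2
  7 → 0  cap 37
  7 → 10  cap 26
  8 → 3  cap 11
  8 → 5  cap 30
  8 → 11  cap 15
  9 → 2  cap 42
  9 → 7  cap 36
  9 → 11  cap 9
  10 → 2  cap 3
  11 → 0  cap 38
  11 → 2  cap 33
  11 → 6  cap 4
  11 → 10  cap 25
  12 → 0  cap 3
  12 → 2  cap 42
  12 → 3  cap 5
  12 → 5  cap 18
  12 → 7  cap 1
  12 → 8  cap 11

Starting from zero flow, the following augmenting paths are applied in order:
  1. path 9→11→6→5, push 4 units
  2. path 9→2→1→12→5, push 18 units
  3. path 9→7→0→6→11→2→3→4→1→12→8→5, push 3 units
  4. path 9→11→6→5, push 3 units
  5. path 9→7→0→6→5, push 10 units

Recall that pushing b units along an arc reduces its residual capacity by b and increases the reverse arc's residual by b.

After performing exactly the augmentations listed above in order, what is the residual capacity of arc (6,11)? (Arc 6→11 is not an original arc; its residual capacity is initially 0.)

after path 1 (9→11→6→5, push 4): res(6,11)=4
after path 2 (9→2→1→12→5, push 18): res(6,11)=4
after path 3 (9→7→0→6→11→2→3→4→1→12→8→5, push 3): res(6,11)=1
after path 4 (9→11→6→5, push 3): res(6,11)=4
after path 5 (9→7→0→6→5, push 10): res(6,11)=4

Residual capacity of (6,11): 4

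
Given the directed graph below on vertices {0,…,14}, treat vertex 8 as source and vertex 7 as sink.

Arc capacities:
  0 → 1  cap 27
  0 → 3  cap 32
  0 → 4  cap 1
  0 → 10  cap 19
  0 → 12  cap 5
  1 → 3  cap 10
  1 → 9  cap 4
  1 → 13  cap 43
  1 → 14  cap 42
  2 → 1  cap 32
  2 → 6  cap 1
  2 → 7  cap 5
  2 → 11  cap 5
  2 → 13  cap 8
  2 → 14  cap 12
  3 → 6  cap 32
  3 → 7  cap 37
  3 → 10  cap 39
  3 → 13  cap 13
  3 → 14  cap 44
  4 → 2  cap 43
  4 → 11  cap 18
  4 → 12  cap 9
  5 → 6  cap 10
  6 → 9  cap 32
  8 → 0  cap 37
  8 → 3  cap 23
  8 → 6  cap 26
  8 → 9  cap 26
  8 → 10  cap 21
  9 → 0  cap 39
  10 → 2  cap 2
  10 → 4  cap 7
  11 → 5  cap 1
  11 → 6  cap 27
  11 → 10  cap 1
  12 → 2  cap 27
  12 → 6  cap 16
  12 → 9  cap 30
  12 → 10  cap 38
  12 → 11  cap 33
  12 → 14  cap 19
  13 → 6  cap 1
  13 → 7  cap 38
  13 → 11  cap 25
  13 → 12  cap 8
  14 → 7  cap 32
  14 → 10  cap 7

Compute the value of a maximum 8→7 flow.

Maximum flow value: 97

augment #1: 8→3→7 bottleneck 23, total now 23
augment #2: 8→0→3→7 bottleneck 14, total now 37
augment #3: 8→10→2→7 bottleneck 2, total now 39
augment #4: 8→0→1→13→7 bottleneck 23, total now 62
augment #5: 8→10→4→2→7 bottleneck 3, total now 65
augment #6: 8→9→0→1→13→7 bottleneck 4, total now 69
augment #7: 8→9→0→3→13→7 bottleneck 11, total now 80
augment #8: 8→9→0→3→14→7 bottleneck 7, total now 87
augment #9: 8→9→0→12→14→7 bottleneck 4, total now 91
augment #10: 8→10→4→2→14→7 bottleneck 4, total now 95
augment #11: 8→6→9→0→12→14→7 bottleneck 1, total now 96
augment #12: 8→6→9→0→4→2→14→7 bottleneck 1, total now 97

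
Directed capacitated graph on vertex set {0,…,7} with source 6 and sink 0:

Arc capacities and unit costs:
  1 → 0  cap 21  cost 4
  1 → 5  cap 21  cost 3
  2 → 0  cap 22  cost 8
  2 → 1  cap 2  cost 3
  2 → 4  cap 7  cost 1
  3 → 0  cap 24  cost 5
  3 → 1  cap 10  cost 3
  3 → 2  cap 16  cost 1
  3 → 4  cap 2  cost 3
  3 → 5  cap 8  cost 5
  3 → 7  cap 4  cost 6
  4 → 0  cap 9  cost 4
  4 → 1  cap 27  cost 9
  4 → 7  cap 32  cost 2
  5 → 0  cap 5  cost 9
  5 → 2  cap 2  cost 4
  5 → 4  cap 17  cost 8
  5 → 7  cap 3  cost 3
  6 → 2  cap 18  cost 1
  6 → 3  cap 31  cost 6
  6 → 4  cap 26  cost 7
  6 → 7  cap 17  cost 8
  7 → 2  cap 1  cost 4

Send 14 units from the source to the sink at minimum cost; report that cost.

Minimum cost for 14 units: 103

shortest-cost path #1: 6→2→4→0 push 7 @ unit cost 6 (adds 42)
shortest-cost path #2: 6→2→1→0 push 2 @ unit cost 8 (adds 16)
shortest-cost path #3: 6→2→0 push 5 @ unit cost 9 (adds 45)
total cost = 103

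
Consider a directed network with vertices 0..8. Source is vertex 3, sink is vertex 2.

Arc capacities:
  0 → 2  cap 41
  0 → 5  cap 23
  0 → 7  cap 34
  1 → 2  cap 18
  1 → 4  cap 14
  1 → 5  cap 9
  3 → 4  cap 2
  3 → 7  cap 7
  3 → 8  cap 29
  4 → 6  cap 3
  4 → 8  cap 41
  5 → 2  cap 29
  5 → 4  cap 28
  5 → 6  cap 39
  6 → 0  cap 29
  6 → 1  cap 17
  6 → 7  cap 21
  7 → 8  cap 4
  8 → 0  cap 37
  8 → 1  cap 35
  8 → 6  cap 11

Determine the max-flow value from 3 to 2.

Maximum flow value: 35

augment #1: 3→8→0→2 bottleneck 29, total now 29
augment #2: 3→4→6→0→2 bottleneck 2, total now 31
augment #3: 3→7→8→0→2 bottleneck 4, total now 35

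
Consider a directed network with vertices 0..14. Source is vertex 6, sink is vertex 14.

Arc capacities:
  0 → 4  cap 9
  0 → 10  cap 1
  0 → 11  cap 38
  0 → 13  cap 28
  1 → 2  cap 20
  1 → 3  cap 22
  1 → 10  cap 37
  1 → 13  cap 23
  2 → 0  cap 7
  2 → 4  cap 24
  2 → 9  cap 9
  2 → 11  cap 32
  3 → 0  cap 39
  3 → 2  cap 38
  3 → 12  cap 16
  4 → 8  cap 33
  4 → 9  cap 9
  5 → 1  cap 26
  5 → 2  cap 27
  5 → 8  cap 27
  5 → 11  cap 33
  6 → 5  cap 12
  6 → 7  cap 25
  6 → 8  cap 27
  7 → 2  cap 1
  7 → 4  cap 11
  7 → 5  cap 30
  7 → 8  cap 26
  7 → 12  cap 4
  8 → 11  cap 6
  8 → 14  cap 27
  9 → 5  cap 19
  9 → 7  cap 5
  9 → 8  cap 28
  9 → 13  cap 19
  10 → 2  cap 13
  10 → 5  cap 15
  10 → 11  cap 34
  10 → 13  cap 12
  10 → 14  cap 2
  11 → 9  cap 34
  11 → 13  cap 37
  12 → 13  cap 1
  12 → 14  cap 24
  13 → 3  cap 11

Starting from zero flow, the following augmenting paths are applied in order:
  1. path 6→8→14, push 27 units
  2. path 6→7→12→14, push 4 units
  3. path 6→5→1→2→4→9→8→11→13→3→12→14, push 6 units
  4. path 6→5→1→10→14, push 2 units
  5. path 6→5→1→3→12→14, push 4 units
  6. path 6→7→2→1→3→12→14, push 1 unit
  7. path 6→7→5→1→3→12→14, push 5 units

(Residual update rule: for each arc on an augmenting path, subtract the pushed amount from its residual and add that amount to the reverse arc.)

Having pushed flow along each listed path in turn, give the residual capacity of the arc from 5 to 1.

after path 1 (6→8→14, push 27): res(5,1)=26
after path 2 (6→7→12→14, push 4): res(5,1)=26
after path 3 (6→5→1→2→4→9→8→11→13→3→12→14, push 6): res(5,1)=20
after path 4 (6→5→1→10→14, push 2): res(5,1)=18
after path 5 (6→5→1→3→12→14, push 4): res(5,1)=14
after path 6 (6→7→2→1→3→12→14, push 1): res(5,1)=14
after path 7 (6→7→5→1→3→12→14, push 5): res(5,1)=9

Residual capacity of (5,1): 9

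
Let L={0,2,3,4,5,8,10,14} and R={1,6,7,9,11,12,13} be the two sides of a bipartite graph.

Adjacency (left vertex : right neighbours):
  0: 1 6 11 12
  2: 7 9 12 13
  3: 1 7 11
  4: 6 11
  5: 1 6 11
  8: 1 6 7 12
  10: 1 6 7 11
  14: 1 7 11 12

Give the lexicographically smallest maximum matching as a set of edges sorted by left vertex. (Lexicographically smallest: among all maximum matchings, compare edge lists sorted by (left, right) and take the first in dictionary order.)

|M| = 6 (so the lex-smallest maximum matching has 6 edges)
process left vertices in ascending order; for each, take the smallest-labelled available neighbour that still permits 6 edges overall, or leave it unmatched if none does
lex-smallest matching: {0-1, 2-9, 3-7, 4-6, 5-11, 8-12}

Lex-smallest maximum matching: {(0,1), (2,9), (3,7), (4,6), (5,11), (8,12)}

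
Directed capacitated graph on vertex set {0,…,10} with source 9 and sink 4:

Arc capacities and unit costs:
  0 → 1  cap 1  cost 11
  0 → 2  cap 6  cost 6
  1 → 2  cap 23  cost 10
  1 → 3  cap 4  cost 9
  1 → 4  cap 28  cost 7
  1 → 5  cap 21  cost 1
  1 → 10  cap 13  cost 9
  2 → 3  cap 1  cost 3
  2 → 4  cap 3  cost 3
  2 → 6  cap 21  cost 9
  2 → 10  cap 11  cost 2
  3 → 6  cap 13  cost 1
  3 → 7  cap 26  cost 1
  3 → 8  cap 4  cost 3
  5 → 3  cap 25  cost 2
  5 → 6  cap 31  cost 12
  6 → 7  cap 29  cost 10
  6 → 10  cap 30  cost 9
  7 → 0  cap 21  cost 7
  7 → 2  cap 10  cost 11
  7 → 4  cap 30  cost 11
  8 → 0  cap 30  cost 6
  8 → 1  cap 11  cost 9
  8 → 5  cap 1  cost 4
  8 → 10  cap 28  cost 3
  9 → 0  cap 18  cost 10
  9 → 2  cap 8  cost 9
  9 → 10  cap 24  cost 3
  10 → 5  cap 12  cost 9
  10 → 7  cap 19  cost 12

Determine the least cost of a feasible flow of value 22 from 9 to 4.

Minimum cost for 22 units: 528

shortest-cost path #1: 9→2→4 push 3 @ unit cost 12 (adds 36)
shortest-cost path #2: 9→2→3→7→4 push 1 @ unit cost 24 (adds 24)
shortest-cost path #3: 9→10→7→4 push 18 @ unit cost 26 (adds 468)
total cost = 528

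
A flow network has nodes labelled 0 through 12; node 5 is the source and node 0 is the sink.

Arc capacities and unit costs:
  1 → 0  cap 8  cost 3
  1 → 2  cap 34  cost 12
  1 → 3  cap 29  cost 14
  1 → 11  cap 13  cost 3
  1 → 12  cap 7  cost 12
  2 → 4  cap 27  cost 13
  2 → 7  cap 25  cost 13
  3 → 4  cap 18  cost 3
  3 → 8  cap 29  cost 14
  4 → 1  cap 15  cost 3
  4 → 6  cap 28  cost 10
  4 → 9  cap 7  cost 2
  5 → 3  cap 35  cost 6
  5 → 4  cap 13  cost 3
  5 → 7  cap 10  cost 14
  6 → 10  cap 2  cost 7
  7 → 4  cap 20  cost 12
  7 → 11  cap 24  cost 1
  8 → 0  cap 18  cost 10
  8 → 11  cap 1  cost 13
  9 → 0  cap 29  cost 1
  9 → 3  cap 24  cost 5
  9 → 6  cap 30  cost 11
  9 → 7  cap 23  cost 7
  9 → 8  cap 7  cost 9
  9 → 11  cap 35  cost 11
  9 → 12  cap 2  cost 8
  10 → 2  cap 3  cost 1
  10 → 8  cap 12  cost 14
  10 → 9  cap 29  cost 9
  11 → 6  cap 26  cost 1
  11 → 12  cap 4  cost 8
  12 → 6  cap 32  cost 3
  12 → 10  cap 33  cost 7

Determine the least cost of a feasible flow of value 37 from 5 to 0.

Minimum cost for 37 units: 812

shortest-cost path #1: 5→4→9→0 push 7 @ unit cost 6 (adds 42)
shortest-cost path #2: 5→4→1→0 push 6 @ unit cost 9 (adds 54)
shortest-cost path #3: 5→3→4→1→0 push 2 @ unit cost 15 (adds 30)
shortest-cost path #4: 5→3→8→0 push 18 @ unit cost 30 (adds 540)
shortest-cost path #5: 5→7→11→6→10→9→0 push 2 @ unit cost 33 (adds 66)
shortest-cost path #6: 5→7→11→12→10→9→0 push 2 @ unit cost 40 (adds 80)
total cost = 812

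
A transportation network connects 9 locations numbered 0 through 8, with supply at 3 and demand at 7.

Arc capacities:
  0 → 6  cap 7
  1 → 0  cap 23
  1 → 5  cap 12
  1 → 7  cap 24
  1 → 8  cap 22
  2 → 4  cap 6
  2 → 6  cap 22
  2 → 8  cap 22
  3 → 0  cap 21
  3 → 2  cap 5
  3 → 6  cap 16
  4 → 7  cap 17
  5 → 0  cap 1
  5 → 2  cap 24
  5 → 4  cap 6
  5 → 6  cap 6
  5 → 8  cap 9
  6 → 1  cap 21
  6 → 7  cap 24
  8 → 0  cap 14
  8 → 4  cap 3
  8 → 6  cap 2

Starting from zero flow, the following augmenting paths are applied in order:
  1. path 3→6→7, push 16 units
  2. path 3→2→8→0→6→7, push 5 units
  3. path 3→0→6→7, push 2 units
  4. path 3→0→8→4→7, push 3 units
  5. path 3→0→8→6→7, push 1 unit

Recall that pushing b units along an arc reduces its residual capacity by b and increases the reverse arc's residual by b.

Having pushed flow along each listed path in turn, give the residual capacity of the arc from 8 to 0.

Residual capacity of (8,0): 13

after path 1 (3→6→7, push 16): res(8,0)=14
after path 2 (3→2→8→0→6→7, push 5): res(8,0)=9
after path 3 (3→0→6→7, push 2): res(8,0)=9
after path 4 (3→0→8→4→7, push 3): res(8,0)=12
after path 5 (3→0→8→6→7, push 1): res(8,0)=13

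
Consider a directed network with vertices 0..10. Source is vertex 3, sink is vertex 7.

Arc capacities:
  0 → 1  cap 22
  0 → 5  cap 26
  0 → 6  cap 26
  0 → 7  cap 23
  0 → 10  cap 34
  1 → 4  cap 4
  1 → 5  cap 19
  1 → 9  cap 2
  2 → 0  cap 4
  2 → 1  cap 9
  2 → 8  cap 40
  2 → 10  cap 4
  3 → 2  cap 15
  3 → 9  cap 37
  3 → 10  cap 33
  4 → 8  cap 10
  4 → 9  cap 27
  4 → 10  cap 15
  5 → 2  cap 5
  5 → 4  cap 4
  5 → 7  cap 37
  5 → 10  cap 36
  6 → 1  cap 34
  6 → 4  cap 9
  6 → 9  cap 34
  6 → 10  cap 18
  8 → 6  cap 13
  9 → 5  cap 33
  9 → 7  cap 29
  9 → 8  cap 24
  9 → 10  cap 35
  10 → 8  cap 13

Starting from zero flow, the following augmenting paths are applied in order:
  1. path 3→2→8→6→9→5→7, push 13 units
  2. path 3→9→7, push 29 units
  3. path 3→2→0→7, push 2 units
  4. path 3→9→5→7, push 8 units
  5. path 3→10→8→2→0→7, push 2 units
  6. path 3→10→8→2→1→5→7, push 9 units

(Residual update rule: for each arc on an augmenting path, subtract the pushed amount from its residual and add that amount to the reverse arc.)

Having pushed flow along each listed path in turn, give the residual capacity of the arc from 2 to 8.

after path 1 (3→2→8→6→9→5→7, push 13): res(2,8)=27
after path 2 (3→9→7, push 29): res(2,8)=27
after path 3 (3→2→0→7, push 2): res(2,8)=27
after path 4 (3→9→5→7, push 8): res(2,8)=27
after path 5 (3→10→8→2→0→7, push 2): res(2,8)=29
after path 6 (3→10→8→2→1→5→7, push 9): res(2,8)=38

Residual capacity of (2,8): 38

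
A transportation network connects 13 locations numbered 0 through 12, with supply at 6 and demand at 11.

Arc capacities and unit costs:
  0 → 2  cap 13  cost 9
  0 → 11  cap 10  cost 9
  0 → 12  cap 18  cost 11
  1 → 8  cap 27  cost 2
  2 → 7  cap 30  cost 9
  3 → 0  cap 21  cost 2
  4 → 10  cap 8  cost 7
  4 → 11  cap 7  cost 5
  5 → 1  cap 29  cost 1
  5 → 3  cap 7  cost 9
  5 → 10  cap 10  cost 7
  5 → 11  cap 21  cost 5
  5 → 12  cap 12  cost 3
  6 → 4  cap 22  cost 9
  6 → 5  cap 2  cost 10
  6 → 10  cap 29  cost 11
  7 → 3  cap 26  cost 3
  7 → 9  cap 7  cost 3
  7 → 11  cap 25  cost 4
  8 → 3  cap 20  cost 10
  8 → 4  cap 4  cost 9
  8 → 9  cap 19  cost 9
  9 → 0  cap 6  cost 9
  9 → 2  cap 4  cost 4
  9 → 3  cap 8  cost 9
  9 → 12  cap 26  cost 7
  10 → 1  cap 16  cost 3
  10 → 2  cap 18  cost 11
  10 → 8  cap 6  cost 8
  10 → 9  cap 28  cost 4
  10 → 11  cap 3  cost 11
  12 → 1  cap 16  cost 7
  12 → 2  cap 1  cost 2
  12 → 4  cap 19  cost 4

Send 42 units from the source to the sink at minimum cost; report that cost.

shortest-cost path #1: 6→4→11 push 7 @ unit cost 14 (adds 98)
shortest-cost path #2: 6→5→11 push 2 @ unit cost 15 (adds 30)
shortest-cost path #3: 6→10→11 push 3 @ unit cost 22 (adds 66)
shortest-cost path #4: 6→10→9→2→7→11 push 4 @ unit cost 32 (adds 128)
shortest-cost path #5: 6→10→9→0→11 push 6 @ unit cost 33 (adds 198)
shortest-cost path #6: 6→10→2→7→11 push 16 @ unit cost 35 (adds 560)
shortest-cost path #7: 6→4→10→2→7→11 push 2 @ unit cost 40 (adds 80)
shortest-cost path #8: 6→4→10→9→3→0→11 push 2 @ unit cost 40 (adds 80)
total cost = 1240

Minimum cost for 42 units: 1240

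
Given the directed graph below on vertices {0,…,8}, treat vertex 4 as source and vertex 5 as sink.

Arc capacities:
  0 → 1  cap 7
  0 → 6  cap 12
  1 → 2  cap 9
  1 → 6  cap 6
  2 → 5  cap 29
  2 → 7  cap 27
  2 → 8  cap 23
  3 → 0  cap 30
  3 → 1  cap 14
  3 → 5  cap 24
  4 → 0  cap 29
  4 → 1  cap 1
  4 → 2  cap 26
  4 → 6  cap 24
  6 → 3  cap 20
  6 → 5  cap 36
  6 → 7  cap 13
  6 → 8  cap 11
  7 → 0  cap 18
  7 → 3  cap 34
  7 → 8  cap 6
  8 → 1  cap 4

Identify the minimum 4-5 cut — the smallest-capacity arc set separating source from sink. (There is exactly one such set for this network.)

augment #1: 4→2→5 push 26
augment #2: 4→6→5 push 24
augment #3: 4→0→6→5 push 12
augment #4: 4→1→2→5 push 1
augment #5: 4→0→1→2→5 push 2
augment #6: 4→0→1→6→3→5 push 5
max flow = 70; residual-reachable set from 4 gives S-side
cut edges (S→T): {(0,1), (0,6), (4,1), (4,2), (4,6)} total cap 70

Min-cut arcs: {(0,1), (0,6), (4,1), (4,2), (4,6)} (total capacity 70)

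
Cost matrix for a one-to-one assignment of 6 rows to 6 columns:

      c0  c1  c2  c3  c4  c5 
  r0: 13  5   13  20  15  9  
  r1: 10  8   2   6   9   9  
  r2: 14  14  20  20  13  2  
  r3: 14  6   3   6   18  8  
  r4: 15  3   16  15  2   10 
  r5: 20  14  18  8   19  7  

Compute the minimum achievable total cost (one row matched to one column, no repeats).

optimal assignment: row0→col1 (cost 5), row1→col0 (cost 10), row2→col5 (cost 2), row3→col2 (cost 3), row4→col4 (cost 2), row5→col3 (cost 8)
total = 5 + 10 + 2 + 3 + 2 + 8 = 30

Minimum assignment cost: 30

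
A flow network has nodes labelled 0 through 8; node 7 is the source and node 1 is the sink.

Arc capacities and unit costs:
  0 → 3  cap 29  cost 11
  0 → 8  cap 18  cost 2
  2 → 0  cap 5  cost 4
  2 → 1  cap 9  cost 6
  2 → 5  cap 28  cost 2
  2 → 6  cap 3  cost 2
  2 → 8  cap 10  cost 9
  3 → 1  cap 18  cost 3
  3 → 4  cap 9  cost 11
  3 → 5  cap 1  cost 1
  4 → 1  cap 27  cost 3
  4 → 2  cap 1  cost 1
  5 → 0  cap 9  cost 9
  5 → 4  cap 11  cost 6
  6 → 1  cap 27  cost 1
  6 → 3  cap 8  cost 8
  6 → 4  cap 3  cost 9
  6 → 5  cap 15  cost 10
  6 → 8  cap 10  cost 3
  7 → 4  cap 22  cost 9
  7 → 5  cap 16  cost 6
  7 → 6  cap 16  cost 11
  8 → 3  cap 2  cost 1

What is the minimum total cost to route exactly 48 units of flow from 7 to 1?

shortest-cost path #1: 7→4→1 push 22 @ unit cost 12 (adds 264)
shortest-cost path #2: 7→6→1 push 16 @ unit cost 12 (adds 192)
shortest-cost path #3: 7→5→4→1 push 5 @ unit cost 15 (adds 75)
shortest-cost path #4: 7→5→4→2→6→1 push 1 @ unit cost 16 (adds 16)
shortest-cost path #5: 7→5→0→8→3→1 push 2 @ unit cost 21 (adds 42)
shortest-cost path #6: 7→5→0→3→1 push 2 @ unit cost 29 (adds 58)
total cost = 647

Minimum cost for 48 units: 647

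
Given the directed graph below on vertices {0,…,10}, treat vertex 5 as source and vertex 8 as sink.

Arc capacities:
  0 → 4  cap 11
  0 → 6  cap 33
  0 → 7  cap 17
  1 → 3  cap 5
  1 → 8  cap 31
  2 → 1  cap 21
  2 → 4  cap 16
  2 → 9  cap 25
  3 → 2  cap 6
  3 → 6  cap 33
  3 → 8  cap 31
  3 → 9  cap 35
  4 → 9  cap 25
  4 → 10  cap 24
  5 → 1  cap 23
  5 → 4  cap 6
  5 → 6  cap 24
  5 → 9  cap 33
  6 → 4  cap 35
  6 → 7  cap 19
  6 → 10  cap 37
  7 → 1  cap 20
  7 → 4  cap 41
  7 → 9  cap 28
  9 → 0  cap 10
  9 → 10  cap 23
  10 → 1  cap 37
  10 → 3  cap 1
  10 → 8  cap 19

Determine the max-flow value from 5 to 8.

Maximum flow value: 56

augment #1: 5→1→8 bottleneck 23, total now 23
augment #2: 5→4→10→8 bottleneck 6, total now 29
augment #3: 5→6→10→8 bottleneck 13, total now 42
augment #4: 5→6→7→1→8 bottleneck 8, total now 50
augment #5: 5→6→10→3→8 bottleneck 1, total now 51
augment #6: 5→6→7→1→3→8 bottleneck 2, total now 53
augment #7: 5→9→10→1→3→8 bottleneck 3, total now 56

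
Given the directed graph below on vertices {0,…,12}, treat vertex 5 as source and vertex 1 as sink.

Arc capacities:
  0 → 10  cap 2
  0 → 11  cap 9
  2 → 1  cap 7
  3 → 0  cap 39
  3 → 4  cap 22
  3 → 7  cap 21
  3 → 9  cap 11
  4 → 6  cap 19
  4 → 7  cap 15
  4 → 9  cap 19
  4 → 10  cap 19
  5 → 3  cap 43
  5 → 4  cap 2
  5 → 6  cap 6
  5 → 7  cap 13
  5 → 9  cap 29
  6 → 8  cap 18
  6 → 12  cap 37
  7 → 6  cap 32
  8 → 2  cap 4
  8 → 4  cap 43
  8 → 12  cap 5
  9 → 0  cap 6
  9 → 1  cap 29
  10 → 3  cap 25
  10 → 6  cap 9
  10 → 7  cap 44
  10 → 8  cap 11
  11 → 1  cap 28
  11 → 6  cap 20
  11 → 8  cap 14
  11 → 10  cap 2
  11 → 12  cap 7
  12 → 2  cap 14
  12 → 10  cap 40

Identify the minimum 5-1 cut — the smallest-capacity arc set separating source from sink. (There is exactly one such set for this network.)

Min-cut arcs: {(0,11), (2,1), (9,1)} (total capacity 45)

augment #1: 5→9→1 push 29
augment #2: 5→3→0→11→1 push 9
augment #3: 5→6→8→2→1 push 4
augment #4: 5→6→12→2→1 push 2
augment #5: 5→4→6→12→2→1 push 1
max flow = 45; residual-reachable set from 5 gives S-side
cut edges (S→T): {(0,11), (2,1), (9,1)} total cap 45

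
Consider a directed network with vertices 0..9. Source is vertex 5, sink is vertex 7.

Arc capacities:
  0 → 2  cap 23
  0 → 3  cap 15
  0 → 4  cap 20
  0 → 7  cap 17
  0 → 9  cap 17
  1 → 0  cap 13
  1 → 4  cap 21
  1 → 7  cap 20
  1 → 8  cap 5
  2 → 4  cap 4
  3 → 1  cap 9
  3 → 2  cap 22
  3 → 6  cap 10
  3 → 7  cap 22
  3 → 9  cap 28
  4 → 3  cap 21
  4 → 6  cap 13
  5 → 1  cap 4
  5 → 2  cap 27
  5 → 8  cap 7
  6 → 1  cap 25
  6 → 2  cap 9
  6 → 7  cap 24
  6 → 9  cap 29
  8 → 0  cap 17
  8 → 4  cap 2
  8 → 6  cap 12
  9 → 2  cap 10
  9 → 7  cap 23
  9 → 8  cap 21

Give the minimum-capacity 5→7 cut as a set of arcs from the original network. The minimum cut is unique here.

Min-cut arcs: {(2,4), (5,1), (5,8)} (total capacity 15)

augment #1: 5→1→7 push 4
augment #2: 5→8→0→7 push 7
augment #3: 5→2→4→3→7 push 4
max flow = 15; residual-reachable set from 5 gives S-side
cut edges (S→T): {(2,4), (5,1), (5,8)} total cap 15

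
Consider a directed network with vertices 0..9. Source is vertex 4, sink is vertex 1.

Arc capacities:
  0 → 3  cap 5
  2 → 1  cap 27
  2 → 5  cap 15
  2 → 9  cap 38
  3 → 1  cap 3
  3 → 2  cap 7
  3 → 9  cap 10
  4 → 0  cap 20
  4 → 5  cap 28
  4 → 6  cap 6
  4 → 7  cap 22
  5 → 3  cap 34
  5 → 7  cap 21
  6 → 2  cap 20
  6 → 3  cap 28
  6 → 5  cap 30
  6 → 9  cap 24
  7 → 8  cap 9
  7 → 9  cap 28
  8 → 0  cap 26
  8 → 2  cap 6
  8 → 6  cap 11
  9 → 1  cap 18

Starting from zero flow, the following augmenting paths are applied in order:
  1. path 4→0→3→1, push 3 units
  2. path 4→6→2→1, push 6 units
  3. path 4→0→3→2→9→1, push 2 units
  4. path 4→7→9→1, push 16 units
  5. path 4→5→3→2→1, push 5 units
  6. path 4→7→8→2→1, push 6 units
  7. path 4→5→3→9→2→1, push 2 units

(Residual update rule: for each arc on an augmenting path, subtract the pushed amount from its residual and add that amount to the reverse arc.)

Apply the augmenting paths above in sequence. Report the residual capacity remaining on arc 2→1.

Residual capacity of (2,1): 8

after path 1 (4→0→3→1, push 3): res(2,1)=27
after path 2 (4→6→2→1, push 6): res(2,1)=21
after path 3 (4→0→3→2→9→1, push 2): res(2,1)=21
after path 4 (4→7→9→1, push 16): res(2,1)=21
after path 5 (4→5→3→2→1, push 5): res(2,1)=16
after path 6 (4→7→8→2→1, push 6): res(2,1)=10
after path 7 (4→5→3→9→2→1, push 2): res(2,1)=8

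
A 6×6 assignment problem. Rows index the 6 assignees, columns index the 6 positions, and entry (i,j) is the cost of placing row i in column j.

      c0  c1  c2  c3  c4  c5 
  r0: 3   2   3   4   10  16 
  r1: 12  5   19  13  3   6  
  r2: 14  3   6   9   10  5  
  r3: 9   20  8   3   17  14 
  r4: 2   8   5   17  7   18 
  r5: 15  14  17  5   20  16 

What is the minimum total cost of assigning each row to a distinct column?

Minimum assignment cost: 25

optimal assignment: row0→col1 (cost 2), row1→col4 (cost 3), row2→col5 (cost 5), row3→col2 (cost 8), row4→col0 (cost 2), row5→col3 (cost 5)
total = 2 + 3 + 5 + 8 + 2 + 5 = 25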